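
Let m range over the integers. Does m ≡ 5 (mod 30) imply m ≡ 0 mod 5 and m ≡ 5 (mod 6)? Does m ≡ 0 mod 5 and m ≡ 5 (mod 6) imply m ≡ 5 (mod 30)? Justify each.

Both directions hold; the statement is true.

(⇐) If m ≡ 0 (mod 5) and m ≡ 5 (mod 6), then by the Chinese remainder theorem m ≡ 5 (mod 30). This is exactly m ≡ 5 (mod 30).

(⇒) Suppose m ≡ 5 (mod 30); write m = 30j + 5. Since 5 ∣ 30, reducing mod 5 gives m ≡ 5 ≡ 0 (mod 5); since 6 ∣ 30, reducing mod 6 gives m ≡ 5 (mod 6).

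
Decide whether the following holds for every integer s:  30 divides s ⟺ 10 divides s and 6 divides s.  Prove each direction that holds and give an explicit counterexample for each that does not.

Both directions hold.

(⟹) If 30 ∣ s, write s = 30q. Since 30 = 3·10, s = 10·(3q), so 10 ∣ s; and since 30 = 5·6, s = 6·(5q), so 6 ∣ s.

(⟸) Suppose 10 ∣ s and 6 ∣ s. Any common multiple of 10 and 6 is a multiple of their lcm; here lcm(10, 6) = 10·6/gcd(10, 6) = 60/2 = 30, so 30 ∣ s.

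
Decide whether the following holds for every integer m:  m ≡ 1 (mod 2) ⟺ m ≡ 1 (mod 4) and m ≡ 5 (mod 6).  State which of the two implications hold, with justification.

Forward direction. This fails: m = 1 gives 1 ≡ 1 (mod 2) but 1 ≡ 1 (mod 6), so the conjunction on the right does not hold.

Converse. If m ≡ 1 (mod 4) and m ≡ 5 (mod 6), then by the Chinese remainder theorem m ≡ 5 (mod 12). Since 5 ≡ 1 (mod 2) and 2 ∣ 12, we get m ≡ 1 (mod 2).

Not equivalent: only (⇐) holds.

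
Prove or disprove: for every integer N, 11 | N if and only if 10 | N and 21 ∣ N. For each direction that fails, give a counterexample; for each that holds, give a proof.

Neither implication holds.

Forward direction. This fails: take N = 11. Certainly 11 ∣ 11, but 10 ∤ 11.

Converse. This fails: take N = 210. Both 10 ∣ 210 and 21 ∣ 210, yet 210 is not a multiple of 11 (since 210 = 19·11 + 1), so 11 ∤ 210.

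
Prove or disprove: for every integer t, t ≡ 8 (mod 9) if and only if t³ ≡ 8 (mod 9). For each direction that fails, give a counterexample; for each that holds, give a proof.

Only the forward implication holds.

(→) Suppose t ≡ 8 (mod 9). Write t = 9j + 8. Then (9j + 8)³ = 729j³ + 1944j² + 1728j + 512 = 9(81j³ + 216j² + 192j + 56) + 8, so t³ ≡ 8 (mod 9).

(←) This fails: take t = 2. Then 2³ = 8 ≡ 8 (mod 9), yet 2 ≡ 2 (mod 9), not 8.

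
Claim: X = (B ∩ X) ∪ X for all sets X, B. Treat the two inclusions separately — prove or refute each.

(⟹) Let x ∈ X. Then either x ∈ X and x ∉ B; or x ∈ X ∩ B. In each case x ∈ (B ∩ X) ∪ X, so X ⊆ (B ∩ X) ∪ X.

(⟸) Let x ∈ (B ∩ X) ∪ X. Then either x ∈ X and x ∉ B; or x ∈ X ∩ B. In each case x ∈ X, so (B ∩ X) ∪ X ⊆ X.

The two sets are equal.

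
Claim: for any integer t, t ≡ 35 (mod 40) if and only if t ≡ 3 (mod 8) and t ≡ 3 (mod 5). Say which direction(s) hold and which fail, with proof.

Neither direction holds.

[⇒] This fails: t = 35 gives 35 ≡ 35 (mod 40) but 35 ≡ 0 (mod 5), so the conjunction on the right does not hold.

[⇐] This fails: t = 3 satisfies both congruences on the right (3 ≡ 3 mod 8 and 3 ≡ 3 mod 5) yet 3 ≡ 3 (mod 40), not 35.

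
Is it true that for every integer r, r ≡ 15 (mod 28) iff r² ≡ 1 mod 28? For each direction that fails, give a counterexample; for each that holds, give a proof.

Forward direction. Suppose r ≡ 15 (mod 28). Write r = 28j + 15. Then (28j + 15)² = 784j² + 840j + 225 = 28(28j² + 30j + 8) + 1, so r² ≡ 1 (mod 28).

Converse. This fails: take r = 1. Then 1² = 1 ≡ 1 (mod 28), yet 1 ≡ 1 (mod 28), not 15.

Only the forward direction holds.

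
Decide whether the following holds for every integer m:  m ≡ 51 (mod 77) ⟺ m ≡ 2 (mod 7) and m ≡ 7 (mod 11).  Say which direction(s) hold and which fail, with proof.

Equivalent; both directions hold.

[⇐] If m ≡ 2 (mod 7) and m ≡ 7 (mod 11), then by the Chinese remainder theorem m ≡ 51 (mod 77). This is exactly m ≡ 51 (mod 77).

[⇒] Suppose m ≡ 51 (mod 77); write m = 77j + 51. Since 7 ∣ 77, reducing mod 7 gives m ≡ 51 ≡ 2 (mod 7); since 11 ∣ 77, reducing mod 11 gives m ≡ 51 ≡ 7 (mod 11).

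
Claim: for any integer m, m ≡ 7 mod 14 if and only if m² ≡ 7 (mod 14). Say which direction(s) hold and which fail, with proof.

Both implications hold.

(⟸) Suppose m² ≡ 7 (mod 14). The only residue r in {0, …, 13} with r² ≡ 7 (mod 14) is r = 7, so m ≡ 7 (mod 14).

(⟹) Suppose m ≡ 7 mod 14. Write m = 14j + 7. Then (14j + 7)² = 196j² + 196j + 49 = 14(14j² + 14j + 3) + 7, so m² ≡ 7 (mod 14).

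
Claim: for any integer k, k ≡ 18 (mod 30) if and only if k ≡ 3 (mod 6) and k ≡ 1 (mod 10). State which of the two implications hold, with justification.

Neither implication holds.

(→) This fails: k = 18 gives 18 ≡ 18 (mod 30) but 18 ≡ 0 (mod 6), so the conjunction on the right does not hold.

(←) This fails: k = 21 satisfies both congruences on the right (21 ≡ 3 mod 6 and 21 ≡ 1 mod 10) yet 21 ≡ 21 (mod 30), not 18.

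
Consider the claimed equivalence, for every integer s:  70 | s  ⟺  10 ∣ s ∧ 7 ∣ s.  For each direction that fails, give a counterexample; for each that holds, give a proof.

(⇒) If 70 ∣ s, write s = 70q. Since 70 = 7·10, s = 10·(7q), so 10 ∣ s; and since 70 = 10·7, s = 7·(10q), so 7 ∣ s.

(⇐) Suppose 10 ∣ s and 7 ∣ s. Any common multiple of 10 and 7 is a multiple of their lcm; here gcd(10, 7) = 1, so lcm(10, 7) = 10·7 = 70, so 70 ∣ s.

Both directions hold; the statement is true.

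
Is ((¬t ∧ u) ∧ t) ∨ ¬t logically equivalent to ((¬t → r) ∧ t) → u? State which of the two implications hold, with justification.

Not equivalent: only (⇒) holds.

[⇒] Assume the antecedent. If u is true, ((¬t → r) ∧ t) → u reduces to true regardless of the other variables. If u is false, the antecedent forces (u = F, r = F, t = F) or (u = F, r = T, t = F), and ((¬t → r) ∧ t) → u holds there. Either way ((¬t → r) ∧ t) → u holds.

[⇐] This fails. Under u = T, r = F, t = T, the left side is false but the right side is true.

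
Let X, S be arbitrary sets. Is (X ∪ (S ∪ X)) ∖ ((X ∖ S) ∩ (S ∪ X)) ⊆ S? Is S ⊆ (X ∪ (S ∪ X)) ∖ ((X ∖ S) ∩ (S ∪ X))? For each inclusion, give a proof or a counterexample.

The two sets are equal.

(⊇) Let x ∈ S. Then either x ∈ S and x ∉ X; or x ∈ X ∩ S. In each case x ∈ (X ∪ (S ∪ X)) ∖ ((X ∖ S) ∩ (S ∪ X)), so S ⊆ (X ∪ (S ∪ X)) ∖ ((X ∖ S) ∩ (S ∪ X)).

(⊆) Let x ∈ (X ∪ (S ∪ X)) ∖ ((X ∖ S) ∩ (S ∪ X)). Then either x ∈ S and x ∉ X; or x ∈ X ∩ S. In each case x ∈ S, so (X ∪ (S ∪ X)) ∖ ((X ∖ S) ∩ (S ∪ X)) ⊆ S.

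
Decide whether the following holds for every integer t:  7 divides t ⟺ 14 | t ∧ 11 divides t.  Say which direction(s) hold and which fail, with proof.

The forward direction fails; the converse holds.

(⇒) This fails: take t = 7. Certainly 7 ∣ 7, but 14 ∤ 7.

(⇐) Suppose 14 ∣ t and 11 ∣ t. Any common multiple of 14 and 11 is a multiple of their lcm; here gcd(14, 11) = 1, so lcm(14, 11) = 14·11 = 154, so 154 ∣ t. Since 7 ∣ 154, it follows that 7 ∣ t.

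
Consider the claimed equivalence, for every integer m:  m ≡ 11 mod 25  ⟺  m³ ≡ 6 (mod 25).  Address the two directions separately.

Forward direction. Suppose m ≡ 11 mod 25. Write m = 25j + 11. Then (25j + 11)³ = 15625j³ + 20625j² + 9075j + 1331 = 25(625j³ + 825j² + 363j + 53) + 6, so m³ ≡ 6 (mod 25).

Converse. Suppose m³ ≡ 6 (mod 25). The only residue r in {0, …, 24} with r³ ≡ 6 (mod 25) is r = 11, so m ≡ 11 (mod 25).

Both directions hold; the statement is true.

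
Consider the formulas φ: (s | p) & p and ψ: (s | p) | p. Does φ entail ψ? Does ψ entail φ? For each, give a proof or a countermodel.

The forward direction holds; the converse fails.

(⟹) Assume the antecedent. If s is true, (s | p) | p reduces to true regardless of the other variables. If s is false, the antecedent forces (s = F, p = T), and (s | p) | p holds there. Either way (s | p) | p holds.

(⟸) This fails. Under s = T, p = F, the left side is false but the right side is true.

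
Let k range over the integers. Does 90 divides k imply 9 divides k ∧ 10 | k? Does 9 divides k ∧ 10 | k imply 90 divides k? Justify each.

Forward direction. If 90 ∣ k, write k = 90q. Since 90 = 10·9, k = 9·(10q), so 9 ∣ k; and since 90 = 9·10, k = 10·(9q), so 10 ∣ k.

Converse. Suppose 9 ∣ k and 10 ∣ k. Any common multiple of 9 and 10 is a multiple of their lcm; here gcd(9, 10) = 1, so lcm(9, 10) = 9·10 = 90, so 90 ∣ k.

The biconditional holds.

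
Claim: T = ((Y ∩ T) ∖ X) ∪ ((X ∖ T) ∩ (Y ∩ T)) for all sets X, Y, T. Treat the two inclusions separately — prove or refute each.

(⟸) Let x ∈ ((Y ∩ T) ∖ X) ∪ ((X ∖ T) ∩ (Y ∩ T)). Then x ∈ Y ∩ T and x ∉ X, from which x ∈ T.

(⟹) This inclusion fails. Take X = ∅, Y = ∅, T = {1}; then 1 ∈ T but 1 ∉ ((Y ∩ T) ∖ X) ∪ ((X ∖ T) ∩ (Y ∩ T)).

(⊆) fails; (⊇) holds.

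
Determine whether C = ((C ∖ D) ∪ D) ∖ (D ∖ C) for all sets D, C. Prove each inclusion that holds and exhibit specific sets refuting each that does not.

(⟹) Let x ∈ C. Then either x ∈ C and x ∉ D; or x ∈ D ∩ C. In each case x ∈ ((C ∖ D) ∪ D) ∖ (D ∖ C), so C ⊆ ((C ∖ D) ∪ D) ∖ (D ∖ C).

(⟸) Let x ∈ ((C ∖ D) ∪ D) ∖ (D ∖ C). Then either x ∈ C and x ∉ D; or x ∈ D ∩ C. In each case x ∈ C, so ((C ∖ D) ∪ D) ∖ (D ∖ C) ⊆ C.

The two sets are equal.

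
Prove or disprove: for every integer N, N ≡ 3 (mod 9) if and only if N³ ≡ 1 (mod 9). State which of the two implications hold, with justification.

Neither implication holds.

[⇒] This fails: take N = 3. Then 3 ≡ 3 (mod 9), but 3³ = 27 ≡ 0 (mod 9), not 1.

[⇐] This fails: take N = 1. Then 1³ = 1 ≡ 1 (mod 9), yet 1 ≡ 1 (mod 9), not 3.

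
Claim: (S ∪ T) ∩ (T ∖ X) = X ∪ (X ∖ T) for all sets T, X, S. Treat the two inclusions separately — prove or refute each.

Neither inclusion holds.

Forward inclusion. This inclusion fails. Take T = {1}, X = ∅, S = ∅; then 1 ∈ (S ∪ T) ∩ (T ∖ X) but 1 ∉ X ∪ (X ∖ T).

Reverse inclusion. This inclusion fails. Take T = ∅, X = {1}, S = ∅; then 1 ∈ X ∪ (X ∖ T) but 1 ∉ (S ∪ T) ∩ (T ∖ X).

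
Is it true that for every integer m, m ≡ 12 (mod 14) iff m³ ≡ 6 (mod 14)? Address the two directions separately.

(⇐) This fails: take m = 6. Then 6³ = 216 ≡ 6 (mod 14), yet 6 ≡ 6 (mod 14), not 12.

(⇒) Suppose m ≡ 12 (mod 14). Write m = 14j + 12. Then (14j + 12)³ = 2744j³ + 7056j² + 6048j + 1728 = 14(196j³ + 504j² + 432j + 123) + 6, so m³ ≡ 6 (mod 14).

Not equivalent: only (⇒) holds.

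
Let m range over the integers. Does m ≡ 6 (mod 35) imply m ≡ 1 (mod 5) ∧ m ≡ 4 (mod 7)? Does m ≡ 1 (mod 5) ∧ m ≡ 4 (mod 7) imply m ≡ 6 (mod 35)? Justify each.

Neither direction holds.

Forward direction. This fails: m = 6 gives 6 ≡ 6 (mod 35) but 6 ≡ 6 (mod 7), so the conjunction on the right does not hold.

Converse. This fails: m = 11 satisfies both congruences on the right (11 ≡ 1 mod 5 and 11 ≡ 4 mod 7) yet 11 ≡ 11 (mod 35), not 6.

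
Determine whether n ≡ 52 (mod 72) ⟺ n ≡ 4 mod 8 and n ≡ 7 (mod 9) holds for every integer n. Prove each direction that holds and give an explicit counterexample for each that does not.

Both implications hold.

[⇐] If n ≡ 4 (mod 8) and n ≡ 7 (mod 9), then by the Chinese remainder theorem n ≡ 52 (mod 72). This is exactly n ≡ 52 (mod 72).

[⇒] Suppose n ≡ 52 (mod 72); write n = 72j + 52. Since 8 ∣ 72, reducing mod 8 gives n ≡ 52 ≡ 4 (mod 8); since 9 ∣ 72, reducing mod 9 gives n ≡ 52 ≡ 7 (mod 9).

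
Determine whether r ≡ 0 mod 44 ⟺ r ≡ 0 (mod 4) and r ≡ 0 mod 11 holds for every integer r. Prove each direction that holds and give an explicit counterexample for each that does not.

The biconditional holds.

[⇐] If r ≡ 0 (mod 4) and r ≡ 0 (mod 11), then by the Chinese remainder theorem r ≡ 0 (mod 44). This is exactly r ≡ 0 (mod 44).

[⇒] Suppose r ≡ 0 (mod 44); write r = 44j + 0. Since 4 ∣ 44, reducing mod 4 gives r ≡ 0 (mod 4); since 11 ∣ 44, reducing mod 11 gives r ≡ 0 (mod 11).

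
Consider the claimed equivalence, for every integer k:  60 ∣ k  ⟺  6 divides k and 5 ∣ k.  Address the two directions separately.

[⇐] This fails: take k = 30. Both 6 ∣ 30 and 5 ∣ 30, yet 30 is not a multiple of 60 (since 30 = 0·60 + 30), so 60 ∤ 30.

[⇒] If 60 ∣ k, write k = 60q. Since 60 = 10·6, k = 6·(10q), so 6 ∣ k; and since 60 = 12·5, k = 5·(12q), so 5 ∣ k.

Only the forward implication holds.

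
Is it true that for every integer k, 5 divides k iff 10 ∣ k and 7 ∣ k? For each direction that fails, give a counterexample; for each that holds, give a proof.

(→) This fails: take k = 5. Certainly 5 ∣ 5, but 10 ∤ 5.

(←) Suppose 10 ∣ k and 7 ∣ k. Any common multiple of 10 and 7 is a multiple of their lcm; here gcd(10, 7) = 1, so lcm(10, 7) = 10·7 = 70, so 70 ∣ k. Since 5 ∣ 70, it follows that 5 ∣ k.

Not equivalent: only (⇐) holds.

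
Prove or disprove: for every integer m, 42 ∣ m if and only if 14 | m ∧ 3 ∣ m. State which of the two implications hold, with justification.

Equivalent; both directions hold.

(→) If 42 ∣ m, write m = 42q. Since 42 = 3·14, m = 14·(3q), so 14 ∣ m; and since 42 = 14·3, m = 3·(14q), so 3 ∣ m.

(←) Suppose 14 ∣ m and 3 ∣ m. Any common multiple of 14 and 3 is a multiple of their lcm; here gcd(14, 3) = 1, so lcm(14, 3) = 14·3 = 42, so 42 ∣ m.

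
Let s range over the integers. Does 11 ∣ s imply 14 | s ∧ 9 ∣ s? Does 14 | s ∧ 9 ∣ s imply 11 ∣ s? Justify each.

(→) This fails: take s = 11. Certainly 11 ∣ 11, but 14 ∤ 11.

(←) This fails: take s = 126. Both 14 ∣ 126 and 9 ∣ 126, yet 126 is not a multiple of 11 (since 126 = 11·11 + 5), so 11 ∤ 126.

(⇒) fails and (⇐) fails.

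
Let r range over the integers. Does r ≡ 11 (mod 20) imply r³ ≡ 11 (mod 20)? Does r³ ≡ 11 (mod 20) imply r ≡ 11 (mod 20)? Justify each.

Forward direction. Suppose r ≡ 11 (mod 20). Write r = 20j + 11. Then (20j + 11)³ = 8000j³ + 13200j² + 7260j + 1331 = 20(400j³ + 660j² + 363j + 66) + 11, so r³ ≡ 11 (mod 20).

Converse. Suppose r³ ≡ 11 (mod 20). The only residue r in {0, …, 19} with r³ ≡ 11 (mod 20) is r = 11, so r ≡ 11 (mod 20).

Both implications hold.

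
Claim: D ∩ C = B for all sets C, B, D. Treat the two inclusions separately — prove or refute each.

Both inclusions fail.

(⟹) This inclusion fails. Take C = {1}, B = ∅, D = {1}; then 1 ∈ D ∩ C but 1 ∉ B.

(⟸) This inclusion fails. Take C = ∅, B = {1}, D = ∅; then 1 ∈ B but 1 ∉ D ∩ C.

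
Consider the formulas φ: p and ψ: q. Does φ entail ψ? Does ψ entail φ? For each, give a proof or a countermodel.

[⇒] This fails. Under q = F, p = T, the left side is true but the right side is false.

[⇐] This fails. Under q = T, p = F, the left side is false but the right side is true.

(⇒) fails and (⇐) fails.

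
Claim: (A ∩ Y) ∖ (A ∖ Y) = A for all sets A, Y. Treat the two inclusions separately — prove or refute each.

Only the forward inclusion holds.

Forward inclusion. Let x ∈ (A ∩ Y) ∖ (A ∖ Y). Then x ∈ A ∩ Y, from which x ∈ A.

Reverse inclusion. This inclusion fails. Take A = {1}, Y = ∅; then 1 ∈ A but 1 ∉ (A ∩ Y) ∖ (A ∖ Y).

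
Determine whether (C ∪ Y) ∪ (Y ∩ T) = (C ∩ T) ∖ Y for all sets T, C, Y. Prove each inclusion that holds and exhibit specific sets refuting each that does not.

Reverse inclusion. Let x ∈ (C ∩ T) ∖ Y. Then x ∈ T ∩ C and x ∉ Y, from which x ∈ (C ∪ Y) ∪ (Y ∩ T).

Forward inclusion. This inclusion fails. Take T = ∅, C = {1}, Y = ∅; then 1 ∈ (C ∪ Y) ∪ (Y ∩ T) but 1 ∉ (C ∩ T) ∖ Y.

(⊆) fails; (⊇) holds.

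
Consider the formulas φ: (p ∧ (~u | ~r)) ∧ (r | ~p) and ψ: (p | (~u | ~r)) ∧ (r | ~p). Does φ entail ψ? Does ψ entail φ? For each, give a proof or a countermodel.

(⇒) Assume the antecedent. If r is true, the antecedent forces (r = T, p = T, u = F), and (p | (~u | ~r)) ∧ (r | ~p) holds there. If r is false, the antecedent cannot hold. Either way (p | (~u | ~r)) ∧ (r | ~p) holds.

(⇐) This fails. Under r = F, p = F, u = F, the left side is false but the right side is true.

Not equivalent: only (⇒) holds.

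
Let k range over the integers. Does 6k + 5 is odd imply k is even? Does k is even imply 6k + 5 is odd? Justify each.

(⇒) fails; (⇐) holds.

Converse. Suppose k is even. Since 6 is even, 6k is even for every k, so 6k + 5 has the same parity as 5, which is odd. Hence 6k + 5 is odd.

Forward direction. This fails: take k = 3. Then 6k + 5 = 23, which is odd, yet k = 3 is odd, not even.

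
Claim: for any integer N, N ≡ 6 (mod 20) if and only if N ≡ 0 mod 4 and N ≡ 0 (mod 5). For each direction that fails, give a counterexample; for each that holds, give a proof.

(⟹) This fails: N = 6 gives 6 ≡ 6 (mod 20) but 6 ≡ 2 (mod 4), so the conjunction on the right does not hold.

(⟸) This fails: N = 0 satisfies both congruences on the right (0 ≡ 0 mod 4 and 0 ≡ 0 mod 5) yet 0 ≡ 0 (mod 20), not 6.

Neither direction holds.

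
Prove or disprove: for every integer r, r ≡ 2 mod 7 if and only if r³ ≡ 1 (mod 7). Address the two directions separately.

(⇐) This fails: take r = 1. Then 1³ = 1 ≡ 1 (mod 7), yet 1 ≡ 1 (mod 7), not 2.

(⇒) Suppose r ≡ 2 mod 7. Write r = 7j + 2. Then (7j + 2)³ = 343j³ + 294j² + 84j + 8 = 7(49j³ + 42j² + 12j + 1) + 1, so r³ ≡ 1 (mod 7).

Only the forward implication holds.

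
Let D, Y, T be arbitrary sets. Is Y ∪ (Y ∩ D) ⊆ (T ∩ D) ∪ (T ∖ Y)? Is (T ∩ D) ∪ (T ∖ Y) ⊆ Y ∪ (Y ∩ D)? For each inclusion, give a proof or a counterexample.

Both inclusions fail.

(⟹) This inclusion fails. Take D = ∅, Y = {1}, T = ∅; then 1 ∈ Y ∪ (Y ∩ D) but 1 ∉ (T ∩ D) ∪ (T ∖ Y).

(⟸) This inclusion fails. Take D = ∅, Y = ∅, T = {1}; then 1 ∈ (T ∩ D) ∪ (T ∖ Y) but 1 ∉ Y ∪ (Y ∩ D).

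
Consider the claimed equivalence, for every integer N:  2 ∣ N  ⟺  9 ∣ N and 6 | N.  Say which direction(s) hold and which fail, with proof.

(⟹) This fails: take N = 2. Certainly 2 ∣ 2, but 9 ∤ 2.

(⟸) Suppose 9 ∣ N and 6 ∣ N. Any common multiple of 9 and 6 is a multiple of their lcm; here lcm(9, 6) = 9·6/gcd(9, 6) = 54/3 = 18, so 18 ∣ N. Since 2 ∣ 18, it follows that 2 ∣ N.

Not equivalent: only (⇐) holds.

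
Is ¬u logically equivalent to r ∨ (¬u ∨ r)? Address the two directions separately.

(⟹) Assume the antecedent. If u is true, the antecedent cannot hold. If u is false, r ∨ (¬u ∨ r) reduces to true regardless of the other variables. Either way r ∨ (¬u ∨ r) holds.

(⟸) This fails. Under u = T, r = T, the left side is false but the right side is true.

Only the forward direction holds.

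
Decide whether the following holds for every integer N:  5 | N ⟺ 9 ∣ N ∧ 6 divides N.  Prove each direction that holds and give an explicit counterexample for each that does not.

[⇒] This fails: take N = 5. Certainly 5 ∣ 5, but 9 ∤ 5.

[⇐] This fails: take N = 18. Both 9 ∣ 18 and 6 ∣ 18, yet 18 is not a multiple of 5 (since 18 = 3·5 + 3), so 5 ∤ 18.

Both directions fail.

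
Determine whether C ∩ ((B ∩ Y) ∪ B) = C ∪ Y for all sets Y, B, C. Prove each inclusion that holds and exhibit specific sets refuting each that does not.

(⊆) holds; (⊇) fails.

Reverse inclusion. This inclusion fails. Take Y = {1}, B = ∅, C = ∅; then 1 ∈ C ∪ Y but 1 ∉ C ∩ ((B ∩ Y) ∪ B).

Forward inclusion. Let x ∈ C ∩ ((B ∩ Y) ∪ B). Then either x ∈ B ∩ C and x ∉ Y; or x ∈ Y ∩ B ∩ C. In each case x ∈ C ∪ Y, so C ∩ ((B ∩ Y) ∪ B) ⊆ C ∪ Y.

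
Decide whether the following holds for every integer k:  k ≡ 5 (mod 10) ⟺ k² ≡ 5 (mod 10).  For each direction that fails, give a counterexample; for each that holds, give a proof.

Both directions hold.

[⇒] Suppose k ≡ 5 (mod 10). Write k = 10j + 5. Then (10j + 5)² = 100j² + 100j + 25 = 10(10j² + 10j + 2) + 5, so k² ≡ 5 (mod 10).

[⇐] Conversely, suppose k² ≡ 5 (mod 10). The only residue r in {0, …, 9} with r² ≡ 5 (mod 10) is r = 5, so k ≡ 5 (mod 10).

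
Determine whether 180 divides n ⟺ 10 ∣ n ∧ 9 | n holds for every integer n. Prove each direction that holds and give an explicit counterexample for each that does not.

(⇒) holds; (⇐) fails.

(→) If 180 ∣ n, write n = 180q. Since 180 = 18·10, n = 10·(18q), so 10 ∣ n; and since 180 = 20·9, n = 9·(20q), so 9 ∣ n.

(←) This fails: take n = 90. Both 10 ∣ 90 and 9 ∣ 90, yet 90 is not a multiple of 180 (since 90 = 0·180 + 90), so 180 ∤ 90.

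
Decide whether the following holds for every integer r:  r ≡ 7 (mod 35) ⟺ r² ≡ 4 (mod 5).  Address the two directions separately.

[⇒] Suppose r ≡ 7 (mod 35). Then r² ≡ 7² = 49 (mod 35), and since 5 ∣ 35, also r² ≡ 4 (mod 5).

[⇐] This fails: take r = 2. Then 2² = 4 ≡ 4 (mod 5), yet 2 ≡ 2 (mod 35), not 7.

The forward direction holds; the converse fails.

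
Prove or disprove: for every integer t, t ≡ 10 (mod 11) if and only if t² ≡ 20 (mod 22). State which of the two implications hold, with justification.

[⇒] This fails: take t = 10. Then 10 ≡ 10 (mod 11), but 10² = 100 ≡ 12 (mod 22), not 20.

[⇐] This fails: take t = 8. Then 8² = 64 ≡ 20 (mod 22), yet 8 ≡ 8 (mod 11), not 10.

(⇒) fails and (⇐) fails.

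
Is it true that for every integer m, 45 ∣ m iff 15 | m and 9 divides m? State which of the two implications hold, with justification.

Both implications hold.

Forward direction. If 45 ∣ m, write m = 45q. Since 45 = 3·15, m = 15·(3q), so 15 ∣ m; and since 45 = 5·9, m = 9·(5q), so 9 ∣ m.

Converse. Suppose 15 ∣ m and 9 ∣ m. Any common multiple of 15 and 9 is a multiple of their lcm; here lcm(15, 9) = 15·9/gcd(15, 9) = 135/3 = 45, so 45 ∣ m.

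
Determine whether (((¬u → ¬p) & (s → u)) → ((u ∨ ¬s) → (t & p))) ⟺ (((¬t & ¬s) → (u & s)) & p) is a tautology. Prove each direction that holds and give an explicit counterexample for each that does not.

(⟹) This fails. Under t = F, p = T, s = F, u = F, the left side is true but the right side is false.

(⟸) This fails. Under t = F, p = T, s = T, u = T, the left side is false but the right side is true.

Both directions fail.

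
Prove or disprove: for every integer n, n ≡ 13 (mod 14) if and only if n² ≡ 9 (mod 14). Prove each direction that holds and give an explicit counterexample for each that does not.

Both directions fail.

(⇒) This fails: take n = 13. Then 13 ≡ 13 (mod 14), but 13² = 169 ≡ 1 (mod 14), not 9.

(⇐) This fails: take n = 3. Then 3² = 9 ≡ 9 (mod 14), yet 3 ≡ 3 (mod 14), not 13.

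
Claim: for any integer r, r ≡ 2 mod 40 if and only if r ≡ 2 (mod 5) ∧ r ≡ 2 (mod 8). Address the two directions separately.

Equivalent; both directions hold.

[⇒] Suppose r ≡ 2 (mod 40); write r = 40j + 2. Since 5 ∣ 40, reducing mod 5 gives r ≡ 2 (mod 5); since 8 ∣ 40, reducing mod 8 gives r ≡ 2 (mod 8).

[⇐] Conversely, if r ≡ 2 (mod 5) and r ≡ 2 (mod 8), then by the Chinese remainder theorem r ≡ 2 (mod 40). This is exactly r ≡ 2 (mod 40).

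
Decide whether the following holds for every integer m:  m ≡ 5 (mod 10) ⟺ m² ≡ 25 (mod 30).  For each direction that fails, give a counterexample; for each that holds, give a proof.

Forward direction. This fails: take m = 15. Then 15 ≡ 5 (mod 10), but 15² = 225 ≡ 15 (mod 30), not 25.

Converse. The residues r modulo 30 with r² ≡ 25 (mod 30) are exactly {5, 25}, and each is ≡ 5 (mod 10).

(⇒) fails; (⇐) holds.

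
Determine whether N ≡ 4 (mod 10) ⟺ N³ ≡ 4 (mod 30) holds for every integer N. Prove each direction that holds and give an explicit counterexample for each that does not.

Not equivalent: only (⇐) holds.

(⇒) This fails: take N = 14. Then 14 ≡ 4 (mod 10), but 14³ = 2744 ≡ 14 (mod 30), not 4.

(⇐) Conversely, the residues r modulo 30 with r³ ≡ 4 (mod 30) are exactly {4}, and each is ≡ 4 (mod 10).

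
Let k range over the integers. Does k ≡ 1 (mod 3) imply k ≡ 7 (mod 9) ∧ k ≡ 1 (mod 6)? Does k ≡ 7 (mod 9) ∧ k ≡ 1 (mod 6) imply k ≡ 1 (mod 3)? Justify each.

Forward direction. This fails: k = 1 gives 1 ≡ 1 (mod 3) but 1 ≡ 1 (mod 9), so the conjunction on the right does not hold.

Converse. If k ≡ 7 (mod 9) and k ≡ 1 (mod 6), then by the Chinese remainder theorem k ≡ 7 (mod 18). Since 7 ≡ 1 (mod 3) and 3 ∣ 18, we get k ≡ 1 (mod 3).

The forward direction fails; the converse holds.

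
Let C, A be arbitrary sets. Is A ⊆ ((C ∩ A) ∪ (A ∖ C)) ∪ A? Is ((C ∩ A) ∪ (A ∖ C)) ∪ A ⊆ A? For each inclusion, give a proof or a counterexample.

The two sets are equal.

(⟹) Let x ∈ A. Then either x ∈ A and x ∉ C; or x ∈ C ∩ A. In each case x ∈ ((C ∩ A) ∪ (A ∖ C)) ∪ A, so A ⊆ ((C ∩ A) ∪ (A ∖ C)) ∪ A.

(⟸) Let x ∈ ((C ∩ A) ∪ (A ∖ C)) ∪ A. Then either x ∈ A and x ∉ C; or x ∈ C ∩ A. In each case x ∈ A, so ((C ∩ A) ∪ (A ∖ C)) ∪ A ⊆ A.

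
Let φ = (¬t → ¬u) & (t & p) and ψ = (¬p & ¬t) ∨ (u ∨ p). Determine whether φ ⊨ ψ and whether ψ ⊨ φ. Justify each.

(⇒) holds; (⇐) fails.

[⇒] Assume the antecedent. If t is true, the antecedent forces (t = T, p = T, u = F) or (t = T, p = T, u = T), and (¬p & ¬t) ∨ (u ∨ p) holds there. If t is false, the antecedent cannot hold. Either way (¬p & ¬t) ∨ (u ∨ p) holds.

[⇐] This fails. Under t = F, p = F, u = F, the left side is false but the right side is true.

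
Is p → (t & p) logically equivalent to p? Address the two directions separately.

Neither implication holds.

(→) This fails. Under p = F, t = F, the left side is true but the right side is false.

(←) This fails. Under p = T, t = F, the left side is false but the right side is true.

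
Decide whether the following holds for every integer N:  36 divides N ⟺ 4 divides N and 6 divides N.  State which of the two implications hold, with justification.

(⇒) holds; (⇐) fails.

Forward direction. If 36 ∣ N, write N = 36q. Since 36 = 9·4, N = 4·(9q), so 4 ∣ N; and since 36 = 6·6, N = 6·(6q), so 6 ∣ N.

Converse. This fails: take N = 12. Both 4 ∣ 12 and 6 ∣ 12, yet 12 is not a multiple of 36 (since 12 = 0·36 + 12), so 36 ∤ 12.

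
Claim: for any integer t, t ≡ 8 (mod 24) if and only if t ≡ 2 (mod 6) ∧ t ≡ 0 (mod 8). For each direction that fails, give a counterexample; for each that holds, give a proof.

Both directions hold.

(→) Suppose t ≡ 8 (mod 24); write t = 24j + 8. Since 6 ∣ 24, reducing mod 6 gives t ≡ 8 ≡ 2 (mod 6); since 8 ∣ 24, reducing mod 8 gives t ≡ 8 ≡ 0 (mod 8).

(←) Conversely, if t ≡ 2 (mod 6) and t ≡ 0 (mod 8), then by the Chinese remainder theorem t ≡ 8 (mod 24). This is exactly t ≡ 8 (mod 24).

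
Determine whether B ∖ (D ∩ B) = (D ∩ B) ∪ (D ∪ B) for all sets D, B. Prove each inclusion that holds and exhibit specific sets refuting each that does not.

The sets are not equal: only the forward inclusion holds.

Forward inclusion. Let x ∈ B ∖ (D ∩ B). Then x ∈ B and x ∉ D, from which x ∈ (D ∩ B) ∪ (D ∪ B).

Reverse inclusion. This inclusion fails. Take D = {1}, B = ∅; then 1 ∈ (D ∩ B) ∪ (D ∪ B) but 1 ∉ B ∖ (D ∩ B).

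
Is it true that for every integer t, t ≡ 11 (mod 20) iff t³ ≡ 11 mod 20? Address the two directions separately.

Both directions hold.

Forward direction. Suppose t ≡ 11 (mod 20). Write t = 20j + 11. Then (20j + 11)³ = 8000j³ + 13200j² + 7260j + 1331 = 20(400j³ + 660j² + 363j + 66) + 11, so t³ ≡ 11 (mod 20).

Converse. Suppose t³ ≡ 11 (mod 20). The only residue r in {0, …, 19} with r³ ≡ 11 (mod 20) is r = 11, so t ≡ 11 (mod 20).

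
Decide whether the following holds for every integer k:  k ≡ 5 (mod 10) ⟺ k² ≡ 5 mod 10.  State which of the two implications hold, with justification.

Both directions hold.

Forward direction. Suppose k ≡ 5 (mod 10). Write k = 10j + 5. Then (10j + 5)² = 100j² + 100j + 25 = 10(10j² + 10j + 2) + 5, so k² ≡ 5 (mod 10).

Converse. Suppose k² ≡ 5 (mod 10). The only residue r in {0, …, 9} with r² ≡ 5 (mod 10) is r = 5, so k ≡ 5 (mod 10).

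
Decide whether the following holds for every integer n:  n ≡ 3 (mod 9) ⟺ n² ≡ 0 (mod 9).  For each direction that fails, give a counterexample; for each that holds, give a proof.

[⇐] This fails: take n = 0. Then 0² = 0 ≡ 0 (mod 9), yet 0 ≡ 0 (mod 9), not 3.

[⇒] Suppose n ≡ 3 (mod 9). Write n = 9j + 3. Then (9j + 3)² = 81j² + 54j + 9 = 9(9j² + 6j + 1) + 0, so n² ≡ 0 (mod 9).

The forward direction holds; the converse fails.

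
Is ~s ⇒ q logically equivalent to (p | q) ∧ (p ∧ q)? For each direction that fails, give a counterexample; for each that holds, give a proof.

Only the converse holds.

(⟹) This fails. Under s = T, p = F, q = F, the left side is true but the right side is false.

(⟸) Assume the antecedent. If s is true, ~s ⇒ q reduces to true regardless of the other variables. If s is false, the antecedent forces (s = F, p = T, q = T), and ~s ⇒ q holds there. Either way ~s ⇒ q holds.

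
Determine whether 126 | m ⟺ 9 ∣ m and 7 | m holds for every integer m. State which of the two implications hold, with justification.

The forward direction holds; the converse fails.

Converse. This fails: take m = 63. Both 9 ∣ 63 and 7 ∣ 63, yet 63 is not a multiple of 126 (since 63 = 0·126 + 63), so 126 ∤ 63.

Forward direction. If 126 ∣ m, write m = 126q. Since 126 = 14·9, m = 9·(14q), so 9 ∣ m; and since 126 = 18·7, m = 7·(18q), so 7 ∣ m.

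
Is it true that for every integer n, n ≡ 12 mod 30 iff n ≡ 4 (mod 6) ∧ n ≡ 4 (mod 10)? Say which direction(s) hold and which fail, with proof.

Neither direction holds.

(⇒) This fails: n = 12 gives 12 ≡ 12 (mod 30) but 12 ≡ 0 (mod 6), so the conjunction on the right does not hold.

(⇐) This fails: n = 4 satisfies both congruences on the right (4 ≡ 4 mod 6 and 4 ≡ 4 mod 10) yet 4 ≡ 4 (mod 30), not 12.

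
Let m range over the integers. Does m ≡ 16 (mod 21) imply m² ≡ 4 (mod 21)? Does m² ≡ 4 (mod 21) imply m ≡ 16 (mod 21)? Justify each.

The forward direction holds; the converse fails.

(→) Suppose m ≡ 16 (mod 21). Write m = 21j + 16. Then (21j + 16)² = 441j² + 672j + 256 = 21(21j² + 32j + 12) + 4, so m² ≡ 4 (mod 21).

(←) This fails: take m = 2. Then 2² = 4 ≡ 4 (mod 21), yet 2 ≡ 2 (mod 21), not 16.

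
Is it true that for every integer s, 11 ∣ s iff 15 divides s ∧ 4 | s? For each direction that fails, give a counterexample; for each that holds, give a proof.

(→) This fails: take s = 11. Certainly 11 ∣ 11, but 15 ∤ 11.

(←) This fails: take s = 60. Both 15 ∣ 60 and 4 ∣ 60, yet 60 is not a multiple of 11 (since 60 = 5·11 + 5), so 11 ∤ 60.

Neither implication holds.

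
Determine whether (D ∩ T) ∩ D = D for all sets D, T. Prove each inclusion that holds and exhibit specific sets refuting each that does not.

(⊆) holds; (⊇) fails.

(⊆) Let x ∈ (D ∩ T) ∩ D. Then x ∈ D ∩ T, from which x ∈ D.

(⊇) This inclusion fails. Take D = {1}, T = ∅; then 1 ∈ D but 1 ∉ (D ∩ T) ∩ D.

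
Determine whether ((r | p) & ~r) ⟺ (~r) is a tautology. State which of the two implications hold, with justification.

Only the forward direction holds.

(⇒) Assume the antecedent. If r is true, the antecedent cannot hold. If r is false, ~r reduces to true regardless of the other variables. Either way ~r holds.

(⇐) This fails. Under r = F, p = F, the left side is false but the right side is true.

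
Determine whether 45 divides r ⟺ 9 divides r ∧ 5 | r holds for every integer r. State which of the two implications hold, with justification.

Equivalent; both directions hold.

(⟹) If 45 ∣ r, write r = 45q. Since 45 = 5·9, r = 9·(5q), so 9 ∣ r; and since 45 = 9·5, r = 5·(9q), so 5 ∣ r.

(⟸) Suppose 9 ∣ r and 5 ∣ r. Any common multiple of 9 and 5 is a multiple of their lcm; here gcd(9, 5) = 1, so lcm(9, 5) = 9·5 = 45, so 45 ∣ r.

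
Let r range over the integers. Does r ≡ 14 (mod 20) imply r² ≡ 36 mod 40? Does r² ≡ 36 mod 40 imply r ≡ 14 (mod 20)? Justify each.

(⇒) holds; (⇐) fails.

(⟹) Suppose r ≡ 14 (mod 20). Working modulo 40, r ∈ {14, 34}; for each such r, r² ≡ 36 (mod 40).

(⟸) This fails: take r = 6. Then 6² = 36 ≡ 36 (mod 40), yet 6 ≡ 6 (mod 20), not 14.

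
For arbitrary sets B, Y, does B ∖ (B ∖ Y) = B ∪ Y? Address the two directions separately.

The sets are not equal: only the forward inclusion holds.

(⊆) Let x ∈ B ∖ (B ∖ Y). Then x ∈ B ∩ Y, from which x ∈ B ∪ Y.

(⊇) This inclusion fails. Take B = {1}, Y = ∅; then 1 ∈ B ∪ Y but 1 ∉ B ∖ (B ∖ Y).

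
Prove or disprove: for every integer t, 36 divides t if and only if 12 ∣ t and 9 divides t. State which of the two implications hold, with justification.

Equivalent; both directions hold.

(⇒) If 36 ∣ t, write t = 36q. Since 36 = 3·12, t = 12·(3q), so 12 ∣ t; and since 36 = 4·9, t = 9·(4q), so 9 ∣ t.

(⇐) Suppose 12 ∣ t and 9 ∣ t. Any common multiple of 12 and 9 is a multiple of their lcm; here lcm(12, 9) = 12·9/gcd(12, 9) = 108/3 = 36, so 36 ∣ t.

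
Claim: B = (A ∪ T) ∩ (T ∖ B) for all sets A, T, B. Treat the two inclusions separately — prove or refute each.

Neither inclusion holds.

(⊆) This inclusion fails. Take A = ∅, T = ∅, B = {1}; then 1 ∈ B but 1 ∉ (A ∪ T) ∩ (T ∖ B).

(⊇) This inclusion fails. Take A = ∅, T = {1}, B = ∅; then 1 ∈ (A ∪ T) ∩ (T ∖ B) but 1 ∉ B.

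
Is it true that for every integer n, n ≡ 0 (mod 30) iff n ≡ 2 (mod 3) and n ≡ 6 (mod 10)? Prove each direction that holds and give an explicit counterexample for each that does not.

Neither direction holds.

(→) This fails: n = 0 gives 0 ≡ 0 (mod 30) but 0 ≡ 0 (mod 3), so the conjunction on the right does not hold.

(←) This fails: n = 26 satisfies both congruences on the right (26 ≡ 2 mod 3 and 26 ≡ 6 mod 10) yet 26 ≡ 26 (mod 30), not 0.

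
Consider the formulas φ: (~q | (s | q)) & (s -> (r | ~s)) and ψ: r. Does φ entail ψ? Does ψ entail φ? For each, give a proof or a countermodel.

Forward direction. This fails. Under s = F, q = F, r = F, the left side is true but the right side is false.

Converse. Assume the antecedent. If s is true, the antecedent forces (s = T, q = F, r = T) or (s = T, q = T, r = T), and the consequent holds there. If s is false, the consequent reduces to true regardless of the other variables. Either way the consequent holds.

The forward direction fails; the converse holds.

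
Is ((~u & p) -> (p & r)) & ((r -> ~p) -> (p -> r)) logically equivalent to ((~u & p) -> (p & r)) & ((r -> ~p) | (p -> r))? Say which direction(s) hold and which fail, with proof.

(⇒) Assume the antecedent. If p is true, the antecedent forces (u = F, p = T, r = T) or (u = T, p = T, r = T), and the consequent holds there. If p is false, the consequent reduces to true regardless of the other variables. Either way the consequent holds.

(⇐) This fails. Under u = T, p = T, r = F, the left side is false but the right side is true.

Only the forward implication holds.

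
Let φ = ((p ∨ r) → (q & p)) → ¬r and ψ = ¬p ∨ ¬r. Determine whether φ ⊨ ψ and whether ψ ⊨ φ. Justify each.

Converse. Assume the antecedent. If r is true, the antecedent forces (q = F, r = T, p = F) or (q = T, r = T, p = F), and ((p ∨ r) → (q & p)) → ¬r holds there. If r is false, ((p ∨ r) → (q & p)) → ¬r reduces to true regardless of the other variables. Either way ((p ∨ r) → (q & p)) → ¬r holds.

Forward direction. This fails. Under q = F, r = T, p = T, the left side is true but the right side is false.

Only the converse holds.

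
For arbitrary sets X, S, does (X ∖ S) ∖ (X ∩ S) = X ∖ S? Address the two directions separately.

Both inclusions hold.

(⟹) Let x ∈ (X ∖ S) ∖ (X ∩ S). Then x ∈ X and x ∉ S, from which x ∈ X ∖ S.

(⟸) Let x ∈ X ∖ S. Then x ∈ X and x ∉ S, from which x ∈ (X ∖ S) ∖ (X ∩ S).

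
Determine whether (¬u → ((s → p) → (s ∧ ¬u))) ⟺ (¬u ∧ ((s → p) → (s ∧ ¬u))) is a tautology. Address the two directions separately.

The forward direction fails; the converse holds.

[⇐] Assume the antecedent. If s is true, ¬u → ((s → p) → (s ∧ ¬u)) reduces to true regardless of the other variables. If s is false, the antecedent cannot hold. Either way ¬u → ((s → p) → (s ∧ ¬u)) holds.

[⇒] This fails. Under s = F, p = F, u = T, the left side is true but the right side is false.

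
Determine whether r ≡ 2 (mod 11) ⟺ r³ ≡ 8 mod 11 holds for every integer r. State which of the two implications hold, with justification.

Both implications hold.

[⇐] For the converse, argue contrapositively. If r ≢ 2 (mod 11), then r is congruent to one of 0, 1, 3, 4, 5, 6, 7, 8, 9, 10 modulo 11, and these give r³ ≡ 0, 1, 5, 9, 4, 7, 2, 6, 3, 10 respectively — never 8.

[⇒] Suppose r ≡ 2 (mod 11). Write r = 11j + 2. Then (11j + 2)³ = 1331j³ + 726j² + 132j + 8 = 11(121j³ + 66j² + 12j) + 8, so r³ ≡ 8 (mod 11).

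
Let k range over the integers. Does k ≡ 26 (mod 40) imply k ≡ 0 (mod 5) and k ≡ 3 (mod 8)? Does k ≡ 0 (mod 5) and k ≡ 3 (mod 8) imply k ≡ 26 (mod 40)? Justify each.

Neither implication holds.

[⇒] This fails: k = 26 gives 26 ≡ 26 (mod 40) but 26 ≡ 1 (mod 5), so the conjunction on the right does not hold.

[⇐] This fails: k = 35 satisfies both congruences on the right (35 ≡ 0 mod 5 and 35 ≡ 3 mod 8) yet 35 ≡ 35 (mod 40), not 26.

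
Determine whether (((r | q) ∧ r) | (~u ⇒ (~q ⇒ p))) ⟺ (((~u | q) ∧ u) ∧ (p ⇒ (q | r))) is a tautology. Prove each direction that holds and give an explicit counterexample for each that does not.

(→) This fails. Under u = T, q = F, p = F, r = F, the left side is true but the right side is false.

(←) Assume the antecedent. If u is true, the consequent reduces to true regardless of the other variables. If u is false, the antecedent cannot hold. Either way the consequent holds.

Not equivalent: only (⇐) holds.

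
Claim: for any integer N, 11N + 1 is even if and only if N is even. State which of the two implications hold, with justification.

(⇒) This fails: N = 1 gives 11N + 1 = 12, which is even, but 1 is odd, not even.

(⇐) This also fails: N = 2 is even, but 11N + 1 = 23 is odd, not even.

Both directions fail.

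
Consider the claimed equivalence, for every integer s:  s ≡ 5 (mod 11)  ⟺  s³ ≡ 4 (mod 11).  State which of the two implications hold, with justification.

Both directions hold.

(→) Suppose s ≡ 5 (mod 11). Write s = 11j + 5. Then (11j + 5)³ = 1331j³ + 1815j² + 825j + 125 = 11(121j³ + 165j² + 75j + 11) + 4, so s³ ≡ 4 (mod 11).

(←) Conversely, suppose s³ ≡ 4 (mod 11). The only residue r in {0, …, 10} with r³ ≡ 4 (mod 11) is r = 5, so s ≡ 5 (mod 11).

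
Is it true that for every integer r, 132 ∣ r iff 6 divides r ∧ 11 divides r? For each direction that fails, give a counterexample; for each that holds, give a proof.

Converse. This fails: take r = 66. Both 6 ∣ 66 and 11 ∣ 66, yet 66 is not a multiple of 132 (since 66 = 0·132 + 66), so 132 ∤ 66.

Forward direction. If 132 ∣ r, write r = 132q. Since 132 = 22·6, r = 6·(22q), so 6 ∣ r; and since 132 = 12·11, r = 11·(12q), so 11 ∣ r.

Not equivalent: only (⇒) holds.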